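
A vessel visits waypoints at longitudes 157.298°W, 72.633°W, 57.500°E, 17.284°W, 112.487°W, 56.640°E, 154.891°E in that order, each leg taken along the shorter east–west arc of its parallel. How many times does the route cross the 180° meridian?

0

Leg 1: -157.298° → -72.633°, shortest Δλ = 84.665° (east) — does not cross 180°.
Leg 2: -72.633° → +57.500°, shortest Δλ = 130.133° (east) — does not cross 180°.
Leg 3: +57.500° → -17.284°, shortest Δλ = -74.784° (west) — does not cross 180°.
Leg 4: -17.284° → -112.487°, shortest Δλ = -95.203° (west) — does not cross 180°.
Leg 5: -112.487° → +56.640°, shortest Δλ = 169.127° (east) — does not cross 180°.
Leg 6: +56.640° → +154.891°, shortest Δλ = 98.251° (east) — does not cross 180°.
Total crossings: 0.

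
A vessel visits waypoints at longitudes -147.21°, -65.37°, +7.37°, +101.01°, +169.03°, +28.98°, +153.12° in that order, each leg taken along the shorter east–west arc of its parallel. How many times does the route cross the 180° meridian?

0

Leg 1: -147.21° → -65.37°, shortest Δλ = 81.84° (east) — does not cross 180°.
Leg 2: -65.37° → +7.37°, shortest Δλ = 72.74° (east) — does not cross 180°.
Leg 3: +7.37° → +101.01°, shortest Δλ = 93.64° (east) — does not cross 180°.
Leg 4: +101.01° → +169.03°, shortest Δλ = 68.02° (east) — does not cross 180°.
Leg 5: +169.03° → +28.98°, shortest Δλ = -140.05° (west) — does not cross 180°.
Leg 6: +28.98° → +153.12°, shortest Δλ = 124.14° (east) — does not cross 180°.
Total crossings: 0.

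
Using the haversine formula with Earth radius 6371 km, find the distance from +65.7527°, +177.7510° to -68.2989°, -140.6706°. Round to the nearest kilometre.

Δλ = -140.6706 − 177.7510 = -318.4216°; wrapped into (−180°, 180°]: 41.5784°.
Δφ = -68.2989 − 65.7527 = -134.0516°.
a = sin²(Δφ/2) + cos φ₁ · cos φ₂ · sin²(Δλ/2) = 0.866783.
c = 2·atan2(√a, √(1−a)) = 2.39435 rad → d = 6371·c ≈ 15254.40 km.

15254 km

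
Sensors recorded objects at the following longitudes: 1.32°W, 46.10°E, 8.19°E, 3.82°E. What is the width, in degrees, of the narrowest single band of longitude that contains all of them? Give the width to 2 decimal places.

Sort the longitudes: -1.32°, +3.82°, +8.19°, +46.10°.
Eastward gaps between consecutive values (wrapping around): 5.14°, 4.37°, 37.91°, 312.58°.
Largest gap = 312.58° ⇒ minimal covering band is its complement: 360° − 312.58° = 47.42°.
Band runs from -1.32° eastward to +46.10°.

47.42°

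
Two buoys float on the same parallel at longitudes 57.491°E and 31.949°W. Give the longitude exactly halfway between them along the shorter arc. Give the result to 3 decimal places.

12.771°E

Signed shortest Δλ from +57.491° to -31.949° is -89.440°.
Midpoint longitude = +57.491° + (-89.440°)/2 = +57.491° − 44.720° = +12.771°.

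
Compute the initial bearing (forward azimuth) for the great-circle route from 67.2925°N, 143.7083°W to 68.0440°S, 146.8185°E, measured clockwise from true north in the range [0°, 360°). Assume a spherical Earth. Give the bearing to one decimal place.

216.2°

Δλ = 146.8185 − -143.7083 = 290.5268°; wrapped into (−180°, 180°]: -69.4732°.
θ = atan2( sin Δλ · cos φ₂ , cos φ₁ · sin φ₂ − sin φ₁ · cos φ₂ · cos Δλ )
  = atan2(-0.35016, -0.47897) = -143.831° → normalised to [0°, 360°): 216.169°.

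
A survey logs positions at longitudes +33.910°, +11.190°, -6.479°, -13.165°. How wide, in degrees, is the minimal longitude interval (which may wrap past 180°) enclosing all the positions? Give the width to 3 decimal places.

47.075°

Sort the longitudes: -13.165°, -6.479°, +11.190°, +33.910°.
Eastward gaps between consecutive values (wrapping around): 6.686°, 17.669°, 22.720°, 312.925°.
Largest gap = 312.925° ⇒ minimal covering band is its complement: 360° − 312.925° = 47.075°.
Band runs from -13.165° eastward to +33.910°.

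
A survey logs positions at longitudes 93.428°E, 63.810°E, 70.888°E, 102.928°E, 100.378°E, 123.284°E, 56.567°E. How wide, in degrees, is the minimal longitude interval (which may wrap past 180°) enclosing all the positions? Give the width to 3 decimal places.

Sort the longitudes: +56.567°, +63.810°, +70.888°, +93.428°, +100.378°, +102.928°, +123.284°.
Eastward gaps between consecutive values (wrapping around): 7.243°, 7.078°, 22.540°, 6.950°, 2.550°, 20.356°, 293.283°.
Largest gap = 293.283° ⇒ minimal covering band is its complement: 360° − 293.283° = 66.717°.
Band runs from +56.567° eastward to +123.284°.

66.717°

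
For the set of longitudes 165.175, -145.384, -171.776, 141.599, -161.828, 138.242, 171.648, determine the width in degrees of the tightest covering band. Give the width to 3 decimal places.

76.374°

Sort the longitudes: -171.776°, -161.828°, -145.384°, +138.242°, +141.599°, +165.175°, +171.648°.
Eastward gaps between consecutive values (wrapping around): 9.948°, 16.444°, 283.626°, 3.357°, 23.576°, 6.473°, 16.576°.
Largest gap = 283.626° ⇒ minimal covering band is its complement: 360° − 283.626° = 76.374°.
Band runs from +138.242° eastward to -145.384°, crossing the antimeridian.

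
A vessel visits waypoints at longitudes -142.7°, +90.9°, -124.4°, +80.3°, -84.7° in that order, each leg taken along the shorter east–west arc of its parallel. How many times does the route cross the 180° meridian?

3

Leg 1: -142.7° → +90.9°, shortest Δλ = -126.4° (west) — crosses 180°.
Leg 2: +90.9° → -124.4°, shortest Δλ = 144.7° (east) — crosses 180°.
Leg 3: -124.4° → +80.3°, shortest Δλ = -155.3° (west) — crosses 180°.
Leg 4: +80.3° → -84.7°, shortest Δλ = -165.0° (west) — does not cross 180°.
Total crossings: 3.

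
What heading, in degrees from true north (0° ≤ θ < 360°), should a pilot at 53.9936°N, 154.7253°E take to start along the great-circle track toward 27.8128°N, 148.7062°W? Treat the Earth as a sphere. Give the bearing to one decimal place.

99.2°

Δλ = -148.7062 − 154.7253 = -303.4315°; wrapped into (−180°, 180°]: 56.5685°.
θ = atan2( sin Δλ · cos φ₂ , cos φ₁ · sin φ₂ − sin φ₁ · cos φ₂ · cos Δλ )
  = atan2(0.73814, -0.11990) = 99.227° → normalised to [0°, 360°): 99.227°.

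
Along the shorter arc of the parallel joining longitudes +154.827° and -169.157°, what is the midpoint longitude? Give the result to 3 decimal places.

Signed shortest Δλ from +154.827° to -169.157° is +36.016°.
Midpoint longitude = +154.827° + (+36.016°)/2 = +154.827° + 18.008° = +172.835°.
(The naïve average (+154.827 + -169.157)/2 = -7.165° is on the wrong side of the globe.)

+172.835°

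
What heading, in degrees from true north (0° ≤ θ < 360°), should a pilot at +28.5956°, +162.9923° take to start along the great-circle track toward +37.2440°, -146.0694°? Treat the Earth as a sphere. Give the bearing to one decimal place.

Δλ = -146.0694 − 162.9923 = -309.0617°; wrapped into (−180°, 180°]: 50.9383°.
θ = atan2( sin Δλ · cos φ₂ , cos φ₁ · sin φ₂ − sin φ₁ · cos φ₂ · cos Δλ )
  = atan2(0.61812, 0.29129) = 64.768° → normalised to [0°, 360°): 64.768°.

64.8°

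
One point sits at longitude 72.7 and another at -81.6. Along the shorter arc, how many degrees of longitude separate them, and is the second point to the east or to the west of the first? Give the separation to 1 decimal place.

Raw difference: -81.6 − 72.7 = -154.3°.
Normalise into (−180°, 180°]: -154.3° stays -154.3°.
Negative ⇒ the second point lies to the west; separation 154.3°.

154.3° west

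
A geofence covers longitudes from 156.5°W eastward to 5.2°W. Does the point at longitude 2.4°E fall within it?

Band width going east from -156.5° to -5.2°: ((-5.2 − -156.5) mod 360) = 151.3°.
Offset of +2.4° east of the west edge: ((2.4 − -156.5) mod 360) = 158.9°.
158.9° > 151.3° ⇒ outside.

No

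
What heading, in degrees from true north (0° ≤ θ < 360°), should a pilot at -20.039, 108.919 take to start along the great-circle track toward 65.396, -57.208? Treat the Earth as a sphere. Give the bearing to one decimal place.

Δλ = -57.208 − 108.919 = -166.127°.
θ = atan2( sin Δλ · cos φ₂ , cos φ₁ · sin φ₂ − sin φ₁ · cos φ₂ · cos Δλ )
  = atan2(-0.09983, 0.71566) = -7.941° → normalised to [0°, 360°): 352.059°.

352.1°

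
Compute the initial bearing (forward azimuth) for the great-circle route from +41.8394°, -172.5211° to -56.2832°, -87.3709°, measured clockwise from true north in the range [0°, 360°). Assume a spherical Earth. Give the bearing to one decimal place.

Δλ = -87.3709 − -172.5211 = 85.1502°.
θ = atan2( sin Δλ · cos φ₂ , cos φ₁ · sin φ₂ − sin φ₁ · cos φ₂ · cos Δλ )
  = atan2(0.55310, -0.65100) = 139.648° → normalised to [0°, 360°): 139.648°.

139.6°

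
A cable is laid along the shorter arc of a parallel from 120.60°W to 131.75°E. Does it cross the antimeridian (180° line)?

Yes

Naïve |131.75 − -120.60| = 252.35° > 180°, so the shorter arc goes the other way round — across 180°.
Signed shortest Δλ = ((131.75 − -120.60 + 180) mod 360) − 180 = -107.65°.
Going west by 107.65° from -120.60° passes through 180° before reaching +131.75°.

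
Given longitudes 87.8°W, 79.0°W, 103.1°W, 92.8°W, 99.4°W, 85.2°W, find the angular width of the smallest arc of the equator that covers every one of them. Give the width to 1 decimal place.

24.1°

Sort the longitudes: -103.1°, -99.4°, -92.8°, -87.8°, -85.2°, -79.0°.
Eastward gaps between consecutive values (wrapping around): 3.7°, 6.6°, 5.0°, 2.6°, 6.2°, 335.9°.
Largest gap = 335.9° ⇒ minimal covering band is its complement: 360° − 335.9° = 24.1°.
Band runs from -103.1° eastward to -79.0°.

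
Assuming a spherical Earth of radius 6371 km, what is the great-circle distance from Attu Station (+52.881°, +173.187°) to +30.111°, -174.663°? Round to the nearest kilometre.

Δλ = -174.663 − 173.187 = -347.850°; wrapped into (−180°, 180°]: 12.150°.
Δφ = 30.111 − 52.881 = -22.770°.
a = sin²(Δφ/2) + cos φ₁ · cos φ₂ · sin²(Δλ/2) = 0.044814.
c = 2·atan2(√a, √(1−a)) = 0.42661 rad → d = 6371·c ≈ 2717.95 km.

2718 km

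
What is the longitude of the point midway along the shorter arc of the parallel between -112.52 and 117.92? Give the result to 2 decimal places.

-177.30°

Signed shortest Δλ from -112.52° to +117.92° is -129.56°.
Midpoint longitude = -112.52° + (-129.56°)/2 = -112.52° − 64.78° = -177.30°.
(The naïve average (-112.52 + +117.92)/2 = 2.7° is on the wrong side of the globe.)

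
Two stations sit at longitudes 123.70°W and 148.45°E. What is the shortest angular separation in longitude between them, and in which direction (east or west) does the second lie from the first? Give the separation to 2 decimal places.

87.85° west

Raw difference: 148.45 − -123.70 = 272.15°.
Normalise into (−180°, 180°]: 272.15° − 360° = -87.85°.
Negative ⇒ the second point lies to the west; separation 87.85°.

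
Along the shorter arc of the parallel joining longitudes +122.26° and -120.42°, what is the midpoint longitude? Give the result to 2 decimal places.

-179.08°

Signed shortest Δλ from +122.26° to -120.42° is +117.32°.
Midpoint longitude = +122.26° + (+117.32°)/2 = +122.26° + 58.66° = +180.92°.
Normalise into (−180°, 180°]: -179.08°.
(The naïve average (+122.26 + -120.42)/2 = 0.92° is on the wrong side of the globe.)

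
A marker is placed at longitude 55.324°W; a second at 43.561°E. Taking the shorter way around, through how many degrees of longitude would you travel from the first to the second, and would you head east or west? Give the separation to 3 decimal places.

98.885° east

Raw difference: 43.561 − -55.324 = 98.885°.
Normalise into (−180°, 180°]: 98.885° stays 98.885°.
Positive ⇒ the second point lies to the east; separation 98.885°.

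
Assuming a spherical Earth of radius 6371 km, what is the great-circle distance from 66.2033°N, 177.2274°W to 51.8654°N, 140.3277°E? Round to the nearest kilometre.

Δλ = 140.3277 − -177.2274 = 317.5551°; wrapped into (−180°, 180°]: -42.4449°.
Δφ = 51.8654 − 66.2033 = -14.3379°.
a = sin²(Δφ/2) + cos φ₁ · cos φ₂ · sin²(Δλ/2) = 0.048223.
c = 2·atan2(√a, √(1−a)) = 0.44280 rad → d = 6371·c ≈ 2821.11 km.

2821 km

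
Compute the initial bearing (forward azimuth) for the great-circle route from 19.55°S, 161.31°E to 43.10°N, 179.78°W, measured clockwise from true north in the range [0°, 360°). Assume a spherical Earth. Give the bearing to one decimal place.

Δλ = -179.78 − 161.31 = -341.09°; wrapped into (−180°, 180°]: 18.91°.
θ = atan2( sin Δλ · cos φ₂ , cos φ₁ · sin φ₂ − sin φ₁ · cos φ₂ · cos Δλ )
  = atan2(0.23663, 0.87503) = 15.132° → normalised to [0°, 360°): 15.132°.

15.1°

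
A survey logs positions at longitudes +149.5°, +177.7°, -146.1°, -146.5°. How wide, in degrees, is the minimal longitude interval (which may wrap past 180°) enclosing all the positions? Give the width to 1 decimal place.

Sort the longitudes: -146.5°, -146.1°, +149.5°, +177.7°.
Eastward gaps between consecutive values (wrapping around): 0.4°, 295.6°, 28.2°, 35.8°.
Largest gap = 295.6° ⇒ minimal covering band is its complement: 360° − 295.6° = 64.4°.
Band runs from +149.5° eastward to -146.1°, crossing the antimeridian.

64.4°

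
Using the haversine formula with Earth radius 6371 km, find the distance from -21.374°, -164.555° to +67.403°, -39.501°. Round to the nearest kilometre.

13657 km

Δλ = -39.501 − -164.555 = 125.054°.
Δφ = 67.403 − -21.374 = 88.777°.
a = sin²(Δφ/2) + cos φ₁ · cos φ₂ · sin²(Δλ/2) = 0.770994.
c = 2·atan2(√a, √(1−a)) = 2.14360 rad → d = 6371·c ≈ 13656.86 km.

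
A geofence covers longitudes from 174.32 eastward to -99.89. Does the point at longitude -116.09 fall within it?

Band width going east from +174.32° to -99.89°: ((-99.89 − 174.32) mod 360) = 85.79°.
Offset of -116.09° east of the west edge: ((-116.09 − 174.32) mod 360) = 69.59°.
69.59° ≤ 85.79° ⇒ inside.

Yes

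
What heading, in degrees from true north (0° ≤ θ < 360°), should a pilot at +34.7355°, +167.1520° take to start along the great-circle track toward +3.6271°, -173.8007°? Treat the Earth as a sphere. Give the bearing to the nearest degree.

146°

Δλ = -173.8007 − 167.1520 = -340.9527°; wrapped into (−180°, 180°]: 19.0473°.
θ = atan2( sin Δλ · cos φ₂ , cos φ₁ · sin φ₂ − sin φ₁ · cos φ₂ · cos Δλ )
  = atan2(0.32569, -0.48553) = 146.146° → normalised to [0°, 360°): 146.146°.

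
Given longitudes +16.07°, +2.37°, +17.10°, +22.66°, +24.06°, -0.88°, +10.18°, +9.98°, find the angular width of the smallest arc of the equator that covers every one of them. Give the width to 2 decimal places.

Sort the longitudes: -0.88°, +2.37°, +9.98°, +10.18°, +16.07°, +17.10°, +22.66°, +24.06°.
Eastward gaps between consecutive values (wrapping around): 3.25°, 7.61°, 0.20°, 5.89°, 1.03°, 5.56°, 1.40°, 335.06°.
Largest gap = 335.06° ⇒ minimal covering band is its complement: 360° − 335.06° = 24.94°.
Band runs from -0.88° eastward to +24.06°.

24.94°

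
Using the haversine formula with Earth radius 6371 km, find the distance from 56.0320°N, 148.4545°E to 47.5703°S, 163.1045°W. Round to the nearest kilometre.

12368 km

Δλ = -163.1045 − 148.4545 = -311.5590°; wrapped into (−180°, 180°]: 48.4410°.
Δφ = -47.5703 − 56.0320 = -103.6023°.
a = sin²(Δφ/2) + cos φ₁ · cos φ₂ · sin²(Δλ/2) = 0.681036.
c = 2·atan2(√a, √(1−a)) = 1.94129 rad → d = 6371·c ≈ 12367.93 km.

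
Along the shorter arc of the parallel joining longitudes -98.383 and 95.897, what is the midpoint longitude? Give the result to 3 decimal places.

+178.757°

Signed shortest Δλ from -98.383° to +95.897° is -165.720°.
Midpoint longitude = -98.383° + (-165.720°)/2 = -98.383° − 82.860° = -181.243°.
Normalise into (−180°, 180°]: +178.757°.
(The naïve average (-98.383 + +95.897)/2 = -1.243° is on the wrong side of the globe.)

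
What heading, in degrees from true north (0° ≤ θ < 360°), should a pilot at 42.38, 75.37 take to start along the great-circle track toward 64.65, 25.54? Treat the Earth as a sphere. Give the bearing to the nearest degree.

Δλ = 25.54 − 75.37 = -49.83°.
θ = atan2( sin Δλ · cos φ₂ , cos φ₁ · sin φ₂ − sin φ₁ · cos φ₂ · cos Δλ )
  = atan2(-0.32716, 0.48140) = -34.200° → normalised to [0°, 360°): 325.800°.

326°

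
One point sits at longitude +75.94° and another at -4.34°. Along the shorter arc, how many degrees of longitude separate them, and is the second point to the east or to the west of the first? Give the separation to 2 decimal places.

80.28° west

Raw difference: -4.34 − 75.94 = -80.28°.
Normalise into (−180°, 180°]: -80.28° stays -80.28°.
Negative ⇒ the second point lies to the west; separation 80.28°.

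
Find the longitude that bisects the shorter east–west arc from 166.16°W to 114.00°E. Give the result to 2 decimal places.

Signed shortest Δλ from -166.16° to +114.00° is -79.84°.
Midpoint longitude = -166.16° + (-79.84°)/2 = -166.16° − 39.92° = -206.08°.
Normalise into (−180°, 180°]: +153.92°.
(The naïve average (-166.16 + +114.00)/2 = -26.08° is on the wrong side of the globe.)

153.92°E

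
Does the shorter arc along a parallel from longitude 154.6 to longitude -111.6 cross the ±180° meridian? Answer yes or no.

Naïve |-111.6 − 154.6| = 266.2° > 180°, so the shorter arc goes the other way round — across 180°.
Signed shortest Δλ = ((-111.6 − 154.6 + 180) mod 360) − 180 = 93.8°.
Going east by 93.8° from +154.6° passes through 180° before reaching -111.6°.

Yes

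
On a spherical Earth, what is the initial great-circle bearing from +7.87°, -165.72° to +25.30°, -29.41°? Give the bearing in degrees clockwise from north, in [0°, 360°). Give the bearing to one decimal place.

Δλ = -29.41 − -165.72 = 136.31°.
θ = atan2( sin Δλ · cos φ₂ , cos φ₁ · sin φ₂ − sin φ₁ · cos φ₂ · cos Δλ )
  = atan2(0.62450, 0.51285) = 50.607° → normalised to [0°, 360°): 50.607°.

50.6°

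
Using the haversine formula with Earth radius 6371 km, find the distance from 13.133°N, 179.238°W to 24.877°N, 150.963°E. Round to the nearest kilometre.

3384 km

Δλ = 150.963 − -179.238 = 330.201°; wrapped into (−180°, 180°]: -29.799°.
Δφ = 24.877 − 13.133 = 11.744°.
a = sin²(Δφ/2) + cos φ₁ · cos φ₂ · sin²(Δλ/2) = 0.068876.
c = 2·atan2(√a, √(1−a)) = 0.53111 rad → d = 6371·c ≈ 3383.68 km.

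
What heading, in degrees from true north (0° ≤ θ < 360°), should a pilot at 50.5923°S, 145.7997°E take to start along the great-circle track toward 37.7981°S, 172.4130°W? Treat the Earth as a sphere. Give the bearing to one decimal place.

Δλ = -172.4130 − 145.7997 = -318.2127°; wrapped into (−180°, 180°]: 41.7873°.
θ = atan2( sin Δλ · cos φ₂ , cos φ₁ · sin φ₂ − sin φ₁ · cos φ₂ · cos Δλ )
  = atan2(0.52655, 0.06615) = 82.840° → normalised to [0°, 360°): 82.840°.

82.8°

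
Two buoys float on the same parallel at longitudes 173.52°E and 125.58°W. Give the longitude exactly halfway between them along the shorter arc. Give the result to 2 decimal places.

156.03°W

Signed shortest Δλ from +173.52° to -125.58° is +60.90°.
Midpoint longitude = +173.52° + (+60.90°)/2 = +173.52° + 30.45° = +203.97°.
Normalise into (−180°, 180°]: -156.03°.
(The naïve average (+173.52 + -125.58)/2 = 23.97° is on the wrong side of the globe.)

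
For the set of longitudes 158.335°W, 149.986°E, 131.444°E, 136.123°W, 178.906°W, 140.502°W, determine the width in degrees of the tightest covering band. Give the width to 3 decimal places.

92.433°

Sort the longitudes: -178.906°, -158.335°, -140.502°, -136.123°, +131.444°, +149.986°.
Eastward gaps between consecutive values (wrapping around): 20.571°, 17.833°, 4.379°, 267.567°, 18.542°, 31.108°.
Largest gap = 267.567° ⇒ minimal covering band is its complement: 360° − 267.567° = 92.433°.
Band runs from +131.444° eastward to -136.123°, crossing the antimeridian.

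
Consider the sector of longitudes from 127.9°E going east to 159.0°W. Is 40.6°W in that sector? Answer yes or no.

No

Band width going east from +127.9° to -159.0°: ((-159.0 − 127.9) mod 360) = 73.1°.
Offset of -40.6° east of the west edge: ((-40.6 − 127.9) mod 360) = 191.5°.
191.5° > 73.1° ⇒ outside.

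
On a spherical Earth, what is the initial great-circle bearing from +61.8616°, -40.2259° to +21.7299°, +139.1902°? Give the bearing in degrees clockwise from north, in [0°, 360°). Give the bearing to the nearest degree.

Δλ = 139.1902 − -40.2259 = 179.4161°.
θ = atan2( sin Δλ · cos φ₂ , cos φ₁ · sin φ₂ − sin φ₁ · cos φ₂ · cos Δλ )
  = atan2(0.00947, 0.99371) = 0.546° → normalised to [0°, 360°): 0.546°.

1°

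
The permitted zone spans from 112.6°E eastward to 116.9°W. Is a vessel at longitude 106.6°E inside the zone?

Band width going east from +112.6° to -116.9°: ((-116.9 − 112.6) mod 360) = 130.5°.
Offset of +106.6° east of the west edge: ((106.6 − 112.6) mod 360) = 354.0°.
354.0° > 130.5° ⇒ outside.

No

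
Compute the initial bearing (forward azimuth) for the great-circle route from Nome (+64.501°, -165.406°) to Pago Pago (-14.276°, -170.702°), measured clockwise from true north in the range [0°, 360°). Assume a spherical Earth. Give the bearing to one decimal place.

Δλ = -170.702 − -165.406 = -5.296°.
θ = atan2( sin Δλ · cos φ₂ , cos φ₁ · sin φ₂ − sin φ₁ · cos φ₂ · cos Δλ )
  = atan2(-0.08945, -0.97714) = -174.770° → normalised to [0°, 360°): 185.230°.

185.2°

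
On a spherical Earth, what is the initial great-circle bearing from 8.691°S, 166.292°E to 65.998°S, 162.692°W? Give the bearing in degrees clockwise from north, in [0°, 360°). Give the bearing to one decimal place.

Δλ = -162.692 − 166.292 = -328.984°; wrapped into (−180°, 180°]: 31.016°.
θ = atan2( sin Δλ · cos φ₂ , cos φ₁ · sin φ₂ − sin φ₁ · cos φ₂ · cos Δλ )
  = atan2(0.20960, -0.85036) = 166.154° → normalised to [0°, 360°): 166.154°.

166.2°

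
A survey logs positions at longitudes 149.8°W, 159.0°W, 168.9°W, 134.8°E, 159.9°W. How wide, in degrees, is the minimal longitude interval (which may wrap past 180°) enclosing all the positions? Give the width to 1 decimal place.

Sort the longitudes: -168.9°, -159.9°, -159.0°, -149.8°, +134.8°.
Eastward gaps between consecutive values (wrapping around): 9.0°, 0.9°, 9.2°, 284.6°, 56.3°.
Largest gap = 284.6° ⇒ minimal covering band is its complement: 360° − 284.6° = 75.4°.
Band runs from +134.8° eastward to -149.8°, crossing the antimeridian.

75.4°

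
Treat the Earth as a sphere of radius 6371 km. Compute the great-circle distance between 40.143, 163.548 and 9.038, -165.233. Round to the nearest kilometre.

4634 km

Δλ = -165.233 − 163.548 = -328.781°; wrapped into (−180°, 180°]: 31.219°.
Δφ = 9.038 − 40.143 = -31.105°.
a = sin²(Δφ/2) + cos φ₁ · cos φ₂ · sin²(Δλ/2) = 0.126550.
c = 2·atan2(√a, √(1−a)) = 0.72741 rad → d = 6371·c ≈ 4634.32 km.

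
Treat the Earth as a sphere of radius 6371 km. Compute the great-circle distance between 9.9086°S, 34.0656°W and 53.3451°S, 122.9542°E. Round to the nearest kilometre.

12653 km

Δλ = 122.9542 − -34.0656 = 157.0198°.
Δφ = -53.3451 − -9.9086 = -43.4365°.
a = sin²(Δφ/2) + cos φ₁ · cos φ₂ · sin²(Δλ/2) = 0.701685.
c = 2·atan2(√a, √(1−a)) = 1.98599 rad → d = 6371·c ≈ 12652.76 km.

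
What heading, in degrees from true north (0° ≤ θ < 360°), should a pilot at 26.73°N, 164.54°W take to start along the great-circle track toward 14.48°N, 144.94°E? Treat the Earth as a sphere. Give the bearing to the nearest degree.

Δλ = 144.94 − -164.54 = 309.48°; wrapped into (−180°, 180°]: -50.52°.
θ = atan2( sin Δλ · cos φ₂ , cos φ₁ · sin φ₂ − sin φ₁ · cos φ₂ · cos Δλ )
  = atan2(-0.74733, -0.05357) = -94.100° → normalised to [0°, 360°): 265.900°.

266°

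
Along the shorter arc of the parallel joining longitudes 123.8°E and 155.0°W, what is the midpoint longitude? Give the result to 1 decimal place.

164.4°E

Signed shortest Δλ from +123.8° to -155.0° is +81.2°.
Midpoint longitude = +123.8° + (+81.2°)/2 = +123.8° + 40.6° = +164.4°.
(The naïve average (+123.8 + -155.0)/2 = -15.6° is on the wrong side of the globe.)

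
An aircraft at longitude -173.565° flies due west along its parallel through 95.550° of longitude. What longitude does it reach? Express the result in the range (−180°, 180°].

+90.885°

Start at -173.565°; shift −95.550° → -269.115°.
-269.115° lies outside (−180°, 180°]; add 360° → +90.885°.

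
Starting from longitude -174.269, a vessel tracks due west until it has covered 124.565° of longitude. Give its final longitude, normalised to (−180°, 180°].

+61.166°

Start at -174.269°; shift −124.565° → -298.834°.
-298.834° lies outside (−180°, 180°]; add 360° → +61.166°.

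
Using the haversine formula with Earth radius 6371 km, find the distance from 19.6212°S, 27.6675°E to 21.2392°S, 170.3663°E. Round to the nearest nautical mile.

7518 nmi

Δλ = 170.3663 − 27.6675 = 142.6988°.
Δφ = -21.2392 − -19.6212 = -1.6180°.
a = sin²(Δφ/2) + cos φ₁ · cos φ₂ · sin²(Δλ/2) = 0.788365.
c = 2·atan2(√a, √(1−a)) = 2.18552 rad → d = 6371·c ≈ 13923.93 km ≈ 7518.32 nmi.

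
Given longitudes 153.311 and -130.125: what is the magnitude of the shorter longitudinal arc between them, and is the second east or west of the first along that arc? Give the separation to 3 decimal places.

Raw difference: -130.125 − 153.311 = -283.436°.
Normalise into (−180°, 180°]: -283.436° + 360° = 76.564°.
Positive ⇒ the second point lies to the east; separation 76.564°.

76.564° east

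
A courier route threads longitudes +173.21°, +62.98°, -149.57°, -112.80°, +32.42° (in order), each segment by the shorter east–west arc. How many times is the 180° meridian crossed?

Leg 1: +173.21° → +62.98°, shortest Δλ = -110.23° (west) — does not cross 180°.
Leg 2: +62.98° → -149.57°, shortest Δλ = 147.45° (east) — crosses 180°.
Leg 3: -149.57° → -112.80°, shortest Δλ = 36.77° (east) — does not cross 180°.
Leg 4: -112.80° → +32.42°, shortest Δλ = 145.22° (east) — does not cross 180°.
Total crossings: 1.

1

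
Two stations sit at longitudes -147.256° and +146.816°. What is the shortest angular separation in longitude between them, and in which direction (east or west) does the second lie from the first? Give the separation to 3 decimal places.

Raw difference: 146.816 − -147.256 = 294.072°.
Normalise into (−180°, 180°]: 294.072° − 360° = -65.928°.
Negative ⇒ the second point lies to the west; separation 65.928°.

65.928° west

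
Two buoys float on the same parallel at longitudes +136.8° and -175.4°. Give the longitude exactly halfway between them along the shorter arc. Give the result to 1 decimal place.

Signed shortest Δλ from +136.8° to -175.4° is +47.8°.
Midpoint longitude = +136.8° + (+47.8°)/2 = +136.8° + 23.9° = +160.7°.
(The naïve average (+136.8 + -175.4)/2 = -19.3° is on the wrong side of the globe.)

+160.7°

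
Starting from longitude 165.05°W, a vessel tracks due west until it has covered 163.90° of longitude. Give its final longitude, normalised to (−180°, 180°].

Start at -165.05°; shift −163.90° → -328.95°.
-328.95° lies outside (−180°, 180°]; add 360° → +31.05°.

31.05°E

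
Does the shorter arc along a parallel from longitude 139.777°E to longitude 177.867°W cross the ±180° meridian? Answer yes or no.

Yes

Naïve |-177.867 − 139.777| = 317.644° > 180°, so the shorter arc goes the other way round — across 180°.
Signed shortest Δλ = ((-177.867 − 139.777 + 180) mod 360) − 180 = 42.356°.
Going east by 42.356° from +139.777° passes through 180° before reaching -177.867°.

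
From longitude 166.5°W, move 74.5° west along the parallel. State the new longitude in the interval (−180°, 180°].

Start at -166.5°; shift −74.5° → -241.0°.
-241.0° lies outside (−180°, 180°]; add 360° → +119.0°.

119.0°E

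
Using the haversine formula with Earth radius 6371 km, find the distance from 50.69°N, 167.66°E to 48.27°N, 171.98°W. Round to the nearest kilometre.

Δλ = -171.98 − 167.66 = -339.64°; wrapped into (−180°, 180°]: 20.36°.
Δφ = 48.27 − 50.69 = -2.42°.
a = sin²(Δφ/2) + cos φ₁ · cos φ₂ · sin²(Δλ/2) = 0.013618.
c = 2·atan2(√a, √(1−a)) = 0.23393 rad → d = 6371·c ≈ 1490.35 km.

1490 km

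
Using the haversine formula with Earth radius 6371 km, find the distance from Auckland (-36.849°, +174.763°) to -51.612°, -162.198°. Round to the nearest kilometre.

2443 km

Δλ = -162.198 − 174.763 = -336.961°; wrapped into (−180°, 180°]: 23.039°.
Δφ = -51.612 − -36.849 = -14.763°.
a = sin²(Δφ/2) + cos φ₁ · cos φ₂ · sin²(Δλ/2) = 0.036324.
c = 2·atan2(√a, √(1−a)) = 0.38352 rad → d = 6371·c ≈ 2443.41 km.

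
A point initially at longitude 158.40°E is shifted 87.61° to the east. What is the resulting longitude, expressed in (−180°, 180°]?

Start at +158.40°; shift +87.61° → +246.01°.
+246.01° lies outside (−180°, 180°]; subtract 360° → -113.99°.

113.99°W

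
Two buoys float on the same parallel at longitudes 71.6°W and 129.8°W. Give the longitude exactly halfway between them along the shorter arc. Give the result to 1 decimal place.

Signed shortest Δλ from -71.6° to -129.8° is -58.2°.
Midpoint longitude = -71.6° + (-58.2°)/2 = -71.6° − 29.1° = -100.7°.

100.7°W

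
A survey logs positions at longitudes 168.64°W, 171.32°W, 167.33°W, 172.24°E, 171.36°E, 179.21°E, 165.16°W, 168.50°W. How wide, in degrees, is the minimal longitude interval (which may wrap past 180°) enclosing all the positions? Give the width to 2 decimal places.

Sort the longitudes: -171.32°, -168.64°, -168.50°, -167.33°, -165.16°, +171.36°, +172.24°, +179.21°.
Eastward gaps between consecutive values (wrapping around): 2.68°, 0.14°, 1.17°, 2.17°, 336.52°, 0.88°, 6.97°, 9.47°.
Largest gap = 336.52° ⇒ minimal covering band is its complement: 360° − 336.52° = 23.48°.
Band runs from +171.36° eastward to -165.16°, crossing the antimeridian.

23.48°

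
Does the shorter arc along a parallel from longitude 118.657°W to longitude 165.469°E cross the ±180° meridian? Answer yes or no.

Naïve |165.469 − -118.657| = 284.126° > 180°, so the shorter arc goes the other way round — across 180°.
Signed shortest Δλ = ((165.469 − -118.657 + 180) mod 360) − 180 = -75.874°.
Going west by 75.874° from -118.657° passes through 180° before reaching +165.469°.

Yes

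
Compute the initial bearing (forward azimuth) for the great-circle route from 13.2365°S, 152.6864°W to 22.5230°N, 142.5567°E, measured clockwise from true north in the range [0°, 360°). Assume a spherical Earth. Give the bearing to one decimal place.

Δλ = 142.5567 − -152.6864 = 295.2431°; wrapped into (−180°, 180°]: -64.7569°.
θ = atan2( sin Δλ · cos φ₂ , cos φ₁ · sin φ₂ − sin φ₁ · cos φ₂ · cos Δλ )
  = atan2(-0.83552, 0.46308) = -61.003° → normalised to [0°, 360°): 298.997°.

299.0°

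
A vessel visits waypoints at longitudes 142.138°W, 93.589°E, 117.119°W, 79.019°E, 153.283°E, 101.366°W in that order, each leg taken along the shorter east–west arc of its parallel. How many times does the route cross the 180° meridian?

Leg 1: -142.138° → +93.589°, shortest Δλ = -124.273° (west) — crosses 180°.
Leg 2: +93.589° → -117.119°, shortest Δλ = 149.292° (east) — crosses 180°.
Leg 3: -117.119° → +79.019°, shortest Δλ = -163.862° (west) — crosses 180°.
Leg 4: +79.019° → +153.283°, shortest Δλ = 74.264° (east) — does not cross 180°.
Leg 5: +153.283° → -101.366°, shortest Δλ = 105.351° (east) — crosses 180°.
Total crossings: 4.

4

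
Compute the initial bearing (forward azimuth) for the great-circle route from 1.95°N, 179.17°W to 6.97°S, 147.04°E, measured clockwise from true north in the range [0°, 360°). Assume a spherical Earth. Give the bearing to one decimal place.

254.9°

Δλ = 147.04 − -179.17 = 326.21°; wrapped into (−180°, 180°]: -33.79°.
θ = atan2( sin Δλ · cos φ₂ , cos φ₁ · sin φ₂ − sin φ₁ · cos φ₂ · cos Δλ )
  = atan2(-0.55204, -0.14935) = -105.138° → normalised to [0°, 360°): 254.862°.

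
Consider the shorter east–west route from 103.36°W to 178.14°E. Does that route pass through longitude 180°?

Naïve |178.14 − -103.36| = 281.5° > 180°, so the shorter arc goes the other way round — across 180°.
Signed shortest Δλ = ((178.14 − -103.36 + 180) mod 360) − 180 = -78.5°.
Going west by 78.5° from -103.36° passes through 180° before reaching +178.14°.

Yes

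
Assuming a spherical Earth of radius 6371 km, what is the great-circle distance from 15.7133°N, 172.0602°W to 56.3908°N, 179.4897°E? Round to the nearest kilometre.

Δλ = 179.4897 − -172.0602 = 351.5499°; wrapped into (−180°, 180°]: -8.4501°.
Δφ = 56.3908 − 15.7133 = 40.6775°.
a = sin²(Δφ/2) + cos φ₁ · cos φ₂ · sin²(Δλ/2) = 0.123697.
c = 2·atan2(√a, √(1−a)) = 0.71879 rad → d = 6371·c ≈ 4579.38 km.

4579 km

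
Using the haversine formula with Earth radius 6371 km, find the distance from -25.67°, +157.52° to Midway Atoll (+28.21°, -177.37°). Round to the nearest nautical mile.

Δλ = -177.37 − 157.52 = -334.89°; wrapped into (−180°, 180°]: 25.11°.
Δφ = 28.21 − -25.67 = 53.88°.
a = sin²(Δφ/2) + cos φ₁ · cos φ₂ · sin²(Δλ/2) = 0.242791.
c = 2·atan2(√a, √(1−a)) = 1.03047 rad → d = 6371·c ≈ 6565.11 km ≈ 3544.88 nmi.

3545 nmi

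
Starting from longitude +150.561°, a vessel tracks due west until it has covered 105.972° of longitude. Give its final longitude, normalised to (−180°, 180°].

Start at +150.561°; shift −105.972° → +44.589°.
+44.589° already lies in (−180°, 180°].

+44.589°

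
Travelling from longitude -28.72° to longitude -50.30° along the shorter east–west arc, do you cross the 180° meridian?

Signed shortest Δλ = ((-50.30 − -28.72 + 180) mod 360) − 180 = -21.58°.
Going west by 21.58° from -28.72° reaches -50.30° without touching 180°.

No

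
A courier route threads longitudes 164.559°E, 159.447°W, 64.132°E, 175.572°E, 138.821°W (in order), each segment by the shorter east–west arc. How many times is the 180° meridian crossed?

3

Leg 1: +164.559° → -159.447°, shortest Δλ = 35.994° (east) — crosses 180°.
Leg 2: -159.447° → +64.132°, shortest Δλ = -136.421° (west) — crosses 180°.
Leg 3: +64.132° → +175.572°, shortest Δλ = 111.44° (east) — does not cross 180°.
Leg 4: +175.572° → -138.821°, shortest Δλ = 45.607° (east) — crosses 180°.
Total crossings: 3.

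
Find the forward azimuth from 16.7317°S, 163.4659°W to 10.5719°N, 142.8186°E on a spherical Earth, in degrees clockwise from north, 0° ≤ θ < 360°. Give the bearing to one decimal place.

Δλ = 142.8186 − -163.4659 = 306.2845°; wrapped into (−180°, 180°]: -53.7155°.
θ = atan2( sin Δλ · cos φ₂ , cos φ₁ · sin φ₂ − sin φ₁ · cos φ₂ · cos Δλ )
  = atan2(-0.79241, 0.34318) = -66.583° → normalised to [0°, 360°): 293.417°.

293.4°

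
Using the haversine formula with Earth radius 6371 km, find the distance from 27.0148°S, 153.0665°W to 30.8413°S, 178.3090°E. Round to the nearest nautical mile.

Δλ = 178.3090 − -153.0665 = 331.3755°; wrapped into (−180°, 180°]: -28.6245°.
Δφ = -30.8413 − -27.0148 = -3.8265°.
a = sin²(Δφ/2) + cos φ₁ · cos φ₂ · sin²(Δλ/2) = 0.047859.
c = 2·atan2(√a, √(1−a)) = 0.44110 rad → d = 6371·c ≈ 2810.25 km ≈ 1517.42 nmi.

1517 nmi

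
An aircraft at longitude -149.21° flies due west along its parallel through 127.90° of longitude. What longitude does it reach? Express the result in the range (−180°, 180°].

Start at -149.21°; shift −127.90° → -277.11°.
-277.11° lies outside (−180°, 180°]; add 360° → +82.89°.

+82.89°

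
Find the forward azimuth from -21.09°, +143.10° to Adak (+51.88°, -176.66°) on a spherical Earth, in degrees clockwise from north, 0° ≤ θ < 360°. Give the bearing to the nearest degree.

Δλ = -176.66 − 143.10 = -319.76°; wrapped into (−180°, 180°]: 40.24°.
θ = atan2( sin Δλ · cos φ₂ , cos φ₁ · sin φ₂ − sin φ₁ · cos φ₂ · cos Δλ )
  = atan2(0.39878, 0.90358) = 23.813° → normalised to [0°, 360°): 23.813°.

24°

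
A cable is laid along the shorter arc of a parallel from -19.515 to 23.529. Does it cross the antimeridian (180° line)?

No

Signed shortest Δλ = ((23.529 − -19.515 + 180) mod 360) − 180 = 43.044°.
Going east by 43.044° from -19.515° reaches +23.529° without touching 180°.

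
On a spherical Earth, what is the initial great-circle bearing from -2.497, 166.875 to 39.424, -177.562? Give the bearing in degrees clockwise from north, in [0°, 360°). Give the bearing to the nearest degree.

17°

Δλ = -177.562 − 166.875 = -344.437°; wrapped into (−180°, 180°]: 15.563°.
θ = atan2( sin Δλ · cos φ₂ , cos φ₁ · sin φ₂ − sin φ₁ · cos φ₂ · cos Δλ )
  = atan2(0.20725, 0.66687) = 17.264° → normalised to [0°, 360°): 17.264°.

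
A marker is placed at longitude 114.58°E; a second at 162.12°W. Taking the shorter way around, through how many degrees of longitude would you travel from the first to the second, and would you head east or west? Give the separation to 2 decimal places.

83.30° east

Raw difference: -162.12 − 114.58 = -276.7°.
Normalise into (−180°, 180°]: -276.7° + 360° = 83.3°.
Positive ⇒ the second point lies to the east; separation 83.30°.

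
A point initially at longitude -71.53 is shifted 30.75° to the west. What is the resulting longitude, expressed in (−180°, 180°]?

-102.28°

Start at -71.53°; shift −30.75° → -102.28°.
-102.28° already lies in (−180°, 180°].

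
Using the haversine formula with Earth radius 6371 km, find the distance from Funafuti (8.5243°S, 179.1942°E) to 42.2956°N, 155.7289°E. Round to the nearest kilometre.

6134 km

Δλ = 155.7289 − 179.1942 = -23.4653°.
Δφ = 42.2956 − -8.5243 = 50.8199°.
a = sin²(Δφ/2) + cos φ₁ · cos φ₂ · sin²(Δλ/2) = 0.214367.
c = 2·atan2(√a, √(1−a)) = 0.96275 rad → d = 6371·c ≈ 6133.68 km.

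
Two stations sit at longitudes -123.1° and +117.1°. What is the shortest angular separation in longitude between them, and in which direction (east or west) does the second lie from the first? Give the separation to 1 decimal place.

Raw difference: 117.1 − -123.1 = 240.2°.
Normalise into (−180°, 180°]: 240.2° − 360° = -119.8°.
Negative ⇒ the second point lies to the west; separation 119.8°.

119.8° west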